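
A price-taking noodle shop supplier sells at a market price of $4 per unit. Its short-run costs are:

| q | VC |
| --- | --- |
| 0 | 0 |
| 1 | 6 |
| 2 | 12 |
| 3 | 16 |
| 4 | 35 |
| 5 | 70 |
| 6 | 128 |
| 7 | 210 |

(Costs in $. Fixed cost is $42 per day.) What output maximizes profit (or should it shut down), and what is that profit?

q = 0 (shut down); profit = -$42

Profit at each row (π = 4q − TC): q=0: -42; q=1: -44; q=2: -46; q=3: -46; q=4: -61; q=5: -92; q=6: -146; q=7: -224.
Profit is highest at q = 0. Equivalently, the lowest AVC in the table is 16/3 ≈ $5.33 at q = 3, and P = $4 falls below it — price never covers variable cost, so the firm shuts down and loses only its fixed cost.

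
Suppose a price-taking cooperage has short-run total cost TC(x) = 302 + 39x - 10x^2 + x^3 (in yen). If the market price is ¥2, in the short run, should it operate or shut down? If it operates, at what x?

Shut down

From TC, MC = TC'(x) = 39 - 20x + 3x^2 and AVC = VC/x = 39 - 10x + x^2.
AVC hits its minimum where MC = AVC, at x = 5, giving min AVC = 39 - 10·5 + 5^2 = ¥14.
With P < min AVC (¥2 < ¥14), every unit sold adds to the loss.
Shutting down limits the loss to fixed cost, ¥302.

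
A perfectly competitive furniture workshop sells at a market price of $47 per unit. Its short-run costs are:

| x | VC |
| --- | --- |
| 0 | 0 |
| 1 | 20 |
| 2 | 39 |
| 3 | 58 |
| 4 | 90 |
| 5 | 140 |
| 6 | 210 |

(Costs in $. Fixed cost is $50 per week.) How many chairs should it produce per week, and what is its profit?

x = 4; profit = $48

Compute π = P·x − TC at each output: x=0: -50; x=1: -23; x=2: 5; x=3: 33; x=4: 48; x=5: 45; x=6: 22.
Profit is maximized at x = 4. AVC there is 90/4 = $22.50 ≤ P, so producing beats shutting down (which would give -$50).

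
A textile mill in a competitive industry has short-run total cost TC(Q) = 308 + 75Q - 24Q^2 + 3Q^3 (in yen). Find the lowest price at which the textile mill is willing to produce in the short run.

¥27 per unit

The firm shuts down when price falls below the minimum of average variable cost. AVC = VC/Q = 75 - 24Q + 3Q^2.
At the minimum of AVC, MC = AVC. MC = 75 - 48Q + 9Q^2; setting MC = AVC gives 6Q^2 - 24Q = 0, so Q = 4. min AVC = 27.
For P < ¥27 the firm produces nothing.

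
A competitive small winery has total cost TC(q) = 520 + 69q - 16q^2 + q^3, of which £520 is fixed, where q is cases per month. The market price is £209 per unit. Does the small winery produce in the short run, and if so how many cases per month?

Produce at q = 14

From TC, MC = TC'(q) = 69 - 32q + 3q^2 and AVC = VC/q = 69 - 16q + q^2.
AVC hits its minimum where MC = AVC, at q = 8, giving min AVC = 69 - 16·8 + 8^2 = £5.
Since P = £209 ≥ min AVC = £5, price covers variable cost and the firm should produce.
P = MC gives -140 - 32q + 3q^2 = 0, with roots -10/3 and 14. Take the larger (rising MC): q* = 14.
Check: AVC at q = 14 is £41 ≤ P, so revenue covers variable cost.
Profit = P·q − TC = 209·14 − 1094 = £1832.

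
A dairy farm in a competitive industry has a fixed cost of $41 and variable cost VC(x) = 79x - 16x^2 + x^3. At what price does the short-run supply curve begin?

$15 per unit

The firm shuts down when price falls below the minimum of average variable cost. AVC = VC/x = 79 - 16x + x^2.
At the minimum of AVC, MC = AVC. MC = 79 - 32x + 3x^2; setting MC = AVC gives 2x^2 - 16x = 0, so x = 8. min AVC = 15.
The firm shuts down for any P below $15.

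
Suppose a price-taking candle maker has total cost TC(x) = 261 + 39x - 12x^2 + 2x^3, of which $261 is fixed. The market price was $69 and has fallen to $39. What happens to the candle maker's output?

MC = 39 - 24x + 6x^2; the shutdown threshold is min AVC = $21 (at x = 3).
With P = $69 above the shutdown price, P = MC gives x = 5.
At P = $39 ≥ min AVC, set P = MC: x = 4. The firm stays open but cuts output.

Output falls from 5 to 4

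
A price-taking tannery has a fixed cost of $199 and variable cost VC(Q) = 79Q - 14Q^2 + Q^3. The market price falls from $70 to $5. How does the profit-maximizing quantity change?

Output falls from 9 to 0 (the firm shuts down)

MC = 79 - 28Q + 3Q^2; the shutdown threshold is min AVC = $30 (at Q = 7).
With P = $70 above the shutdown price, P = MC gives Q = 9.
At P = $5 < min AVC = $30, price no longer covers variable cost at any output, so the firm shuts down: Q = 0.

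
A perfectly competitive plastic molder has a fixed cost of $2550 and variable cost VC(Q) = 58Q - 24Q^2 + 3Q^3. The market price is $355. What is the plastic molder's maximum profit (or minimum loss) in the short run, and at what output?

Profit = -$120 at Q = 9

AVC = 58 - 24Q + 3Q^2; min AVC = $10 at Q = 4. Since P = $355 ≥ min AVC, the firm produces.
With MC = 58 - 48Q + 9Q^2, P = MC on the upward-sloping part at Q* = 9.
TR = 355·9 = 3195. TC = 2550 + 765 = 3315. Profit = 3195 − 3315 = -$120.
Shutting down would mean losing the fixed cost of $2550, so operating at a loss of $120 is better by $2430.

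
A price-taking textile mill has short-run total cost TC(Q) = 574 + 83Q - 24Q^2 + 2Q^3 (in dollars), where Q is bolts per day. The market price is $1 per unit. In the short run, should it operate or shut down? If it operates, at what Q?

Shut down

From TC, MC = TC'(Q) = 83 - 48Q + 6Q^2 and AVC = VC/Q = 83 - 24Q + 2Q^2.
The AVC parabola has its vertex at Q = 24/4 = 6, where AVC = 83 - 24·6 + 2·6^2 = $11.
P = $1 lies below min AVC = $11; no output level covers variable cost.
Best response: produce nothing and absorb the $574 fixed cost.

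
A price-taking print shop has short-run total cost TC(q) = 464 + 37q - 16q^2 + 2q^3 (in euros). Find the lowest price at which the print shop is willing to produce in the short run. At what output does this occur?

The firm shuts down when price falls below the minimum of average variable cost. AVC = VC/q = 37 - 16q + 2q^2.
dAVC/dq = -16 + 4q = 0 gives q = 4. min AVC = 37 - 16·4 + 2·4^2 = 5.
The firm shuts down for any P below €5.

€5 per unit, at q = 4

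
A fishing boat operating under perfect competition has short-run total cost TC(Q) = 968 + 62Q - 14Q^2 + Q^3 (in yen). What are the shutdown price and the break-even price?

AVC = 62 - 14Q + Q^2; minimized at Q = 7, giving min AVC = ¥13. That is the shutdown price.
ATC = 968/Q + 62 - 14Q + Q^2. Setting dATC/dQ = −968/Q^2 − 14 + 2Q = 0 gives Q = 11 (since 2·11^3 − 14·11^2 = 968).
min ATC = 968/11 + 62 − 14·11 + 11^2 = ¥117. That is the break-even price.
Between these two prices the firm operates at a loss; above ¥117 it earns a profit.

Shutdown price = ¥13; break-even price = ¥117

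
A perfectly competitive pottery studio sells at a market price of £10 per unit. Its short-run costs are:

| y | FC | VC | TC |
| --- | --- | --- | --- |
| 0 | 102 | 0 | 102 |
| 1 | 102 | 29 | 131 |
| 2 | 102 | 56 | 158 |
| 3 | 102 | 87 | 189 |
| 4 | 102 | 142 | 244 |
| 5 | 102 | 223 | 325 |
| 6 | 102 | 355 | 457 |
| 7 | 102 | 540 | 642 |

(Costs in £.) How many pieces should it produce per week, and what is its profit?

y = 0 (shut down); profit = -£102

Tabulate TR − TC: y=0: -102; y=1: -121; y=2: -138; y=3: -159; y=4: -204; y=5: -275; y=6: -397; y=7: -572.
Profit is highest at y = 0. Equivalently, the lowest AVC in the table is 56/2 ≈ £28 at y = 2, and P = £10 falls below it — price never covers variable cost, so the firm shuts down and loses only its fixed cost.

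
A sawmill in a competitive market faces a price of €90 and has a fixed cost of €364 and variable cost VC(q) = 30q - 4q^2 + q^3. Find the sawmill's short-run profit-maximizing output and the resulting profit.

AVC = 30 - 4q + q^2 has its minimum €26 at q = 2; price €90 clears that bar, so the firm operates.
MC = 30 - 8q + 3q^2. Setting P = MC and taking the root on the rising branch gives q* = 6.
TR = 90·6 = 540. TC = 364 + 252 = 616. Profit = 540 − 616 = -€76.
That loss of €76 beats the €364 the firm would lose by shutting down; producing recovers €288 of fixed cost.

Profit = -€76 at q = 6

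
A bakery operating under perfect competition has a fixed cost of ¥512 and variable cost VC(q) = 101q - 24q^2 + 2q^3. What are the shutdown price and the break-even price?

Shutdown price = ¥29; break-even price = ¥101

Shutdown price = min AVC. AVC = 101 - 24q + 2q^2, with vertex at q = 6 and minimum ¥29.
ATC = 512/q + 101 - 24q + 2q^2. Setting dATC/dq = −512/q^2 − 24 + 4q = 0 gives q = 8 (since 4·8^3 − 24·8^2 = 512).
min ATC = 512/8 + 101 − 24·8 + 2·8^2 = ¥101. That is the break-even price.
Between these two prices the firm operates at a loss; above ¥101 it earns a profit.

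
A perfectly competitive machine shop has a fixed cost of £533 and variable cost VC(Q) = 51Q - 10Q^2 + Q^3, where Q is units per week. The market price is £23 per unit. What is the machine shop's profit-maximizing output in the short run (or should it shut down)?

From TC, MC = TC'(Q) = 51 - 20Q + 3Q^2 and AVC = VC/Q = 51 - 10Q + Q^2.
AVC hits its minimum where MC = AVC, at Q = 5, giving min AVC = 51 - 10·5 + 5^2 = £26.
Since P = £23 < min AVC = £26, price fails to cover variable cost at any output.
Shutting down limits the loss to fixed cost, £533.

Shut down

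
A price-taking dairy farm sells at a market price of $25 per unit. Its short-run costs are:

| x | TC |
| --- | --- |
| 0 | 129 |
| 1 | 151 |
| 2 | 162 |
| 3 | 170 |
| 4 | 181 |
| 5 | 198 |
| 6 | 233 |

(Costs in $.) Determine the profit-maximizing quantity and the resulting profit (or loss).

x = 5; profit = -$73

Compute π = P·x − TC at each output: x=0: -129; x=1: -126; x=2: -112; x=3: -95; x=4: -81; x=5: -73; x=6: -83.
Profit is maximized at x = 5. AVC there is 69/5 = $13.80 ≤ P, so producing beats shutting down (which would give -$129).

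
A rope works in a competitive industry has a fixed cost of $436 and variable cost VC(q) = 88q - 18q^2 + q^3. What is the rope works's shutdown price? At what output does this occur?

The shutdown price is the minimum of AVC. VC = 88q - 18q^2 + q^3, so AVC = 88 - 18q + q^2.
dAVC/dq = -18 + 2q = 0 gives q = 9. min AVC = 88 - 18·9 + 9^2 = 7.
The firm shuts down for any P below $7.

$7 per unit, at q = 9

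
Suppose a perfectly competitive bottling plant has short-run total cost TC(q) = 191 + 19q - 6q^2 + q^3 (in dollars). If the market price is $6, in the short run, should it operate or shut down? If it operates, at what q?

Strip out fixed cost: VC = 19q - 6q^2 + q^3. Then AVC = 19 - 6q + q^2 and MC = 19 - 12q + 3q^2.
AVC hits its minimum where MC = AVC, at q = 3, giving min AVC = 19 - 6·3 + 3^2 = $10.
With P < min AVC ($6 < $10), every unit sold adds to the loss.
The firm minimizes its loss by shutting down and losing only its fixed cost of $191.

Shut down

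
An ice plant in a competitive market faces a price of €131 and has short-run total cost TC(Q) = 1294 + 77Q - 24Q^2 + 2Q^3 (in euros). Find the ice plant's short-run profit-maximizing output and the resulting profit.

Profit = -€322 at Q = 9

AVC = 77 - 24Q + 2Q^2; min AVC = €5 at Q = 6. Since P = €131 ≥ min AVC, the firm produces.
With MC = 77 - 48Q + 6Q^2, P = MC on the upward-sloping part at Q* = 9.
TR = 131·9 = 1179. TC = 1294 + 207 = 1501. Profit = 1179 − 1501 = -€322.
By producing, the firm covers all variable cost plus €972 of fixed cost; shutting down would lose the full €1294.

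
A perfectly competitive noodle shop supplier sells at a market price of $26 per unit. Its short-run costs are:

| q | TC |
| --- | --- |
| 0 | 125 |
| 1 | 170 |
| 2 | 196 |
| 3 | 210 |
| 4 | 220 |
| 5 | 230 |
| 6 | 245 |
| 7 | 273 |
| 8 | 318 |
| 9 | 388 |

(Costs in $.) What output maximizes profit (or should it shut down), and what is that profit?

q = 6; profit = -$89

Profit at each row (π = 26q − TC): q=0: -125; q=1: -144; q=2: -144; q=3: -132; q=4: -116; q=5: -100; q=6: -89; q=7: -91; q=8: -110; q=9: -154.
Profit is maximized at q = 6. AVC there is 120/6 = $20 ≤ P, so producing beats shutting down (which would give -$125).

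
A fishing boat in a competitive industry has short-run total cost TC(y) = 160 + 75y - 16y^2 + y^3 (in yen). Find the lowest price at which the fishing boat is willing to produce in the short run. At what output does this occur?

The shutdown price is the minimum of AVC. VC = 75y - 16y^2 + y^3, so AVC = 75 - 16y + y^2.
dAVC/dy = -16 + 2y = 0 gives y = 8. min AVC = 75 - 16·8 + 8^2 = 11.
The firm shuts down for any P below ¥11.

¥11 per unit, at y = 8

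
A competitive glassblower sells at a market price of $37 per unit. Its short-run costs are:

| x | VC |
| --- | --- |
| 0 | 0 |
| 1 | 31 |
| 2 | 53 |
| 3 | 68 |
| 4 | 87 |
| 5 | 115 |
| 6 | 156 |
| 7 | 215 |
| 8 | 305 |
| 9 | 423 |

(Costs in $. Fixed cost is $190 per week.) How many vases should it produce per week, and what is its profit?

x = 5; profit = -$120

Profit at each row (π = 37x − TC): x=0: -190; x=1: -184; x=2: -169; x=3: -147; x=4: -129; x=5: -120; x=6: -124; x=7: -146; x=8: -199; x=9: -280.
Profit is maximized at x = 5. AVC there is 115/5 = $23 ≤ P, so producing beats shutting down (which would give -$190).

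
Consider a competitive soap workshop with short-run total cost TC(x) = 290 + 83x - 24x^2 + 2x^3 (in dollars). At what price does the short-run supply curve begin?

$11 per unit

The shutdown price is the minimum of AVC. VC = 83x - 24x^2 + 2x^3, so AVC = 83 - 24x + 2x^2.
At the minimum of AVC, MC = AVC. MC = 83 - 48x + 6x^2; setting MC = AVC gives 4x^2 - 24x = 0, so x = 6. min AVC = 11.
For P < $11 the firm produces nothing.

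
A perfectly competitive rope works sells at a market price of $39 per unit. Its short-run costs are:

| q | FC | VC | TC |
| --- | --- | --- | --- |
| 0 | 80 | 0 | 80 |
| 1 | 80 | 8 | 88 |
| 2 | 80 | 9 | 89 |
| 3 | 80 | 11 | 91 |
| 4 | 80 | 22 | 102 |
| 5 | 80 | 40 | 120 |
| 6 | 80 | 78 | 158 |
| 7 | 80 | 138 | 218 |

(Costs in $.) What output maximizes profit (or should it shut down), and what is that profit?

Profit at each row (π = 39q − TC): q=0: -80; q=1: -49; q=2: -11; q=3: 26; q=4: 54; q=5: 75; q=6: 76; q=7: 55.
Profit is maximized at q = 6. AVC there is 78/6 = $13 ≤ P, so producing beats shutting down (which would give -$80).

q = 6; profit = $76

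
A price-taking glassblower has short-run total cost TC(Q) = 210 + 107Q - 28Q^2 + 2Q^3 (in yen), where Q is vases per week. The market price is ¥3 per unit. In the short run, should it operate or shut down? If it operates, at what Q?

Shut down

Strip out fixed cost: VC = 107Q - 28Q^2 + 2Q^3. Then AVC = 107 - 28Q + 2Q^2 and MC = 107 - 56Q + 6Q^2.
AVC hits its minimum where MC = AVC, at Q = 7, giving min AVC = 107 - 28·7 + 2·7^2 = ¥9.
Since P = ¥3 < min AVC = ¥9, price fails to cover variable cost at any output.
The firm minimizes its loss by shutting down and losing only its fixed cost of ¥210.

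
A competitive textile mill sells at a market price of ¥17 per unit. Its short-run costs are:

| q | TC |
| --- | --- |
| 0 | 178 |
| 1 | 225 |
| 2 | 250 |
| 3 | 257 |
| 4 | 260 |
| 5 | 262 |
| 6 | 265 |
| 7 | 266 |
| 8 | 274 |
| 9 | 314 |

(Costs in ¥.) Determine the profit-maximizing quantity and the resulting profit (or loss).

Profit at each row (π = 17q − TC): q=0: -178; q=1: -208; q=2: -216; q=3: -206; q=4: -192; q=5: -177; q=6: -163; q=7: -147; q=8: -138; q=9: -161.
Profit is maximized at q = 8. AVC there is 96/8 = ¥12 ≤ P, so producing beats shutting down (which would give -¥178).

q = 8; profit = -¥138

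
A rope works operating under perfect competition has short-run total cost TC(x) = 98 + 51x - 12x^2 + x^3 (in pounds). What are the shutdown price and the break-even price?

AVC = 51 - 12x + x^2; minimized at x = 6, giving min AVC = £15. That is the shutdown price.
ATC = 98/x + 51 - 12x + x^2. Setting dATC/dx = −98/x^2 − 12 + 2x = 0 gives x = 7 (since 2·7^3 − 12·7^2 = 98).
min ATC = 98/7 + 51 − 12·7 + 7^2 = £30. That is the break-even price.
Between these two prices the firm operates at a loss; above £30 it earns a profit.

Shutdown price = £15; break-even price = £30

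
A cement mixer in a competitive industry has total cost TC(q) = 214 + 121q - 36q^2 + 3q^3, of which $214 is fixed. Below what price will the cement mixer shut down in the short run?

The firm shuts down when price falls below the minimum of average variable cost. AVC = VC/q = 121 - 36q + 3q^2.
At the minimum of AVC, MC = AVC. MC = 121 - 72q + 9q^2; setting MC = AVC gives 6q^2 - 36q = 0, so q = 6. min AVC = 13.
For P < $13 the firm produces nothing.

$13 per unit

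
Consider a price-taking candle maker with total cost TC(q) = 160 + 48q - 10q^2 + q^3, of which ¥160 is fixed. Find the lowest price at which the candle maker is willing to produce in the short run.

Short-run supply begins at min AVC. From VC = 48q - 10q^2 + q^3, AVC = 48 - 10q + q^2.
At the minimum of AVC, MC = AVC. MC = 48 - 20q + 3q^2; setting MC = AVC gives 2q^2 - 10q = 0, so q = 5. min AVC = 23.
For P < ¥23 the firm produces nothing.

¥23 per unit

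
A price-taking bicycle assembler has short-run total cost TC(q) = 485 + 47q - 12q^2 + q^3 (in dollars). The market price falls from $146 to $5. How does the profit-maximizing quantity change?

Output falls from 11 to 0 (the firm shuts down)

AVC = 47 - 12q + q^2, minimized at q = 6 where min AVC = $11. MC = 47 - 24q + 3q^2.
At P = $146 ≥ min AVC, set P = MC on the rising branch: q = 11.
At P = $5 < min AVC = $11, price no longer covers variable cost at any output, so the firm shuts down: q = 0.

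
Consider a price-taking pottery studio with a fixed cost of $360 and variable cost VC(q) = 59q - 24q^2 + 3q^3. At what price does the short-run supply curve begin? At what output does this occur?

The firm shuts down when price falls below the minimum of average variable cost. AVC = VC/q = 59 - 24q + 3q^2.
At the minimum of AVC, MC = AVC. MC = 59 - 48q + 9q^2; setting MC = AVC gives 6q^2 - 24q = 0, so q = 4. min AVC = 11.
The firm shuts down for any P below $11.

$11 per unit, at q = 4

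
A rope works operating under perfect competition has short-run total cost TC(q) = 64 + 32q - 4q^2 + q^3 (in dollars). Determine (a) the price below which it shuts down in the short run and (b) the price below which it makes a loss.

Shutdown price = min AVC. AVC = 32 - 4q + q^2, with vertex at q = 2 and minimum $28.
ATC = 64/q + 32 - 4q + q^2. Setting dATC/dq = −64/q^2 − 4 + 2q = 0 gives q = 4 (since 2·4^3 − 4·4^2 = 64).
min ATC = 64/4 + 32 − 4·4 + 4^2 = $48. That is the break-even price.
Between these two prices the firm operates at a loss; above $48 it earns a profit.

Shutdown price = $28; break-even price = $48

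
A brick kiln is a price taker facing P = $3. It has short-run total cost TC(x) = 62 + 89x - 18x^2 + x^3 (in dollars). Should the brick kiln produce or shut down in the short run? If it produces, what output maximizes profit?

Shut down

Variable cost is VC = 89x - 18x^2 + x^3, so AVC = VC/x = 89 - 18x + x^2 and MC = dTC/dx = 89 - 36x + 3x^2.
The AVC parabola has its vertex at x = 18/2 = 9, where AVC = 89 - 18·9 + 9^2 = $8.
With P < min AVC ($3 < $8), every unit sold adds to the loss.
Best response: produce nothing and absorb the $62 fixed cost.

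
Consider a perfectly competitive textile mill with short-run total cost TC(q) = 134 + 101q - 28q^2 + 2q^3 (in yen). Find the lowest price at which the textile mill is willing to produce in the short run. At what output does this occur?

¥3 per unit, at q = 7

Short-run supply begins at min AVC. From VC = 101q - 28q^2 + 2q^3, AVC = 101 - 28q + 2q^2.
At the minimum of AVC, MC = AVC. MC = 101 - 56q + 6q^2; setting MC = AVC gives 4q^2 - 28q = 0, so q = 7. min AVC = 3.
The firm shuts down for any P below ¥3.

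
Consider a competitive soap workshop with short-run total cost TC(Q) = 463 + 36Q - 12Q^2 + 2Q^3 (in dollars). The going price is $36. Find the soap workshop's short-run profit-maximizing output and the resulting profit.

Profit = -$399 at Q = 4

AVC = 36 - 12Q + 2Q^2 has its minimum $18 at Q = 3; price $36 clears that bar, so the firm operates.
MC = 36 - 24Q + 6Q^2. Setting P = MC and taking the root on the rising branch gives Q* = 4.
TR = 36·4 = 144. TC = 463 + 80 = 543. Profit = 144 − 543 = -$399.
Shutting down would mean losing the fixed cost of $463, so operating at a loss of $399 is better by $64.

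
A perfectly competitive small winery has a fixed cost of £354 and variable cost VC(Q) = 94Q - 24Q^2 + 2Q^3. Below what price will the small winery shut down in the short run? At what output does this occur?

Short-run supply begins at min AVC. From VC = 94Q - 24Q^2 + 2Q^3, AVC = 94 - 24Q + 2Q^2.
At the minimum of AVC, MC = AVC. MC = 94 - 48Q + 6Q^2; setting MC = AVC gives 4Q^2 - 24Q = 0, so Q = 6. min AVC = 22.
For P < £22 the firm produces nothing.

£22 per unit, at Q = 6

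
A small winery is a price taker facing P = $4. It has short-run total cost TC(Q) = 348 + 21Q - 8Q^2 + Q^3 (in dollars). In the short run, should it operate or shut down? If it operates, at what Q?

Shut down

Variable cost is VC = 21Q - 8Q^2 + Q^3, so AVC = VC/Q = 21 - 8Q + Q^2 and MC = dTC/dQ = 21 - 16Q + 3Q^2.
The AVC parabola has its vertex at Q = 8/2 = 4, where AVC = 21 - 8·4 + 4^2 = $5.
P = $4 lies below min AVC = $5; no output level covers variable cost.
The firm minimizes its loss by shutting down and losing only its fixed cost of $348.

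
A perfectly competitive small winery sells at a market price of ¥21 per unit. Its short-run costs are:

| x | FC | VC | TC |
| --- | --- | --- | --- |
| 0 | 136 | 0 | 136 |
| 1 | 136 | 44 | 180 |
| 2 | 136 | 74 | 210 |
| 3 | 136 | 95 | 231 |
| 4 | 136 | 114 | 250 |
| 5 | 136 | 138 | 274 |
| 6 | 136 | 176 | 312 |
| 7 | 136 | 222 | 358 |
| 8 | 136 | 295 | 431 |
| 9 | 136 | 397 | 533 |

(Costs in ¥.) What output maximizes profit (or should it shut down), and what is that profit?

Profit at each row (π = 21x − TC): x=0: -136; x=1: -159; x=2: -168; x=3: -168; x=4: -166; x=5: -169; x=6: -186; x=7: -211; x=8: -263; x=9: -344.
Profit is highest at x = 0. Equivalently, the lowest AVC in the table is 138/5 ≈ ¥27.60 at x = 5, and P = ¥21 falls below it — price never covers variable cost, so the firm shuts down and loses only its fixed cost.

x = 0 (shut down); profit = -¥136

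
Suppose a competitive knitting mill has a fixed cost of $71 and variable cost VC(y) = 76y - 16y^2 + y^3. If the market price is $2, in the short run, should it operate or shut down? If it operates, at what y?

Variable cost is VC = 76y - 16y^2 + y^3, so AVC = VC/y = 76 - 16y + y^2 and MC = dTC/dy = 76 - 32y + 3y^2.
The AVC parabola has its vertex at y = 16/2 = 8, where AVC = 76 - 16·8 + 8^2 = $12.
P = $2 lies below min AVC = $12; no output level covers variable cost.
Best response: produce nothing and absorb the $71 fixed cost.

Shut down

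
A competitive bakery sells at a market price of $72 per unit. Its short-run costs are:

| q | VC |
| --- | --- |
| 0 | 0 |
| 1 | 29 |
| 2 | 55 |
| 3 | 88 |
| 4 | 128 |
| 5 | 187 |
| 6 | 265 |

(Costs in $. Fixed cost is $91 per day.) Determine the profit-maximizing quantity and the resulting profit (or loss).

q = 5; profit = $82

Tabulate TR − TC: q=0: -91; q=1: -48; q=2: -2; q=3: 37; q=4: 69; q=5: 82; q=6: 76.
Profit is maximized at q = 5. AVC there is 187/5 = $37.40 ≤ P, so producing beats shutting down (which would give -$91).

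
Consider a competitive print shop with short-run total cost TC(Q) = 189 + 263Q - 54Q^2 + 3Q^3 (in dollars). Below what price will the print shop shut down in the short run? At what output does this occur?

$20 per unit, at Q = 9

The shutdown price is the minimum of AVC. VC = 263Q - 54Q^2 + 3Q^3, so AVC = 263 - 54Q + 3Q^2.
dAVC/dQ = -54 + 6Q = 0 gives Q = 9. min AVC = 263 - 54·9 + 3·9^2 = 20.
For P < $20 the firm produces nothing.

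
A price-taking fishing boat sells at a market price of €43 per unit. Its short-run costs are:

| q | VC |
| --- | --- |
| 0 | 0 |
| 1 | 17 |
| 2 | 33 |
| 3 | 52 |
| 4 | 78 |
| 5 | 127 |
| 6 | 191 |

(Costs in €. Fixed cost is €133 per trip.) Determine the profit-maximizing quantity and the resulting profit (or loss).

q = 4; profit = -€39

Profit at each row (π = 43q − TC): q=0: -133; q=1: -107; q=2: -80; q=3: -56; q=4: -39; q=5: -45; q=6: -66.
Profit is maximized at q = 4. AVC there is 78/4 = €19.50 ≤ P, so producing beats shutting down (which would give -€133).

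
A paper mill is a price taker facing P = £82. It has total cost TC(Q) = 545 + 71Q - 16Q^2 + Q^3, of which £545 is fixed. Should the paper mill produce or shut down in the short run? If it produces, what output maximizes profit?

Produce at Q = 11

Variable cost is VC = 71Q - 16Q^2 + Q^3, so AVC = VC/Q = 71 - 16Q + Q^2 and MC = dTC/dQ = 71 - 32Q + 3Q^2.
AVC is minimized where dAVC/dQ = -16 + 2Q = 0, at Q = 8; min AVC = 71 - 16·8 + 8^2 = £7.
Since P = £82 ≥ min AVC = £7, price covers variable cost and the firm should produce.
Solving P = MC: -11 - 32Q + 3Q^2 = 0 ⇒ Q = -1/3 or 11. On the upward-sloping branch, Q* = 11.
Check: AVC at Q = 11 is £16 ≤ P, so revenue covers variable cost.
Profit = P·Q − TC = 82·11 − 721 = £181.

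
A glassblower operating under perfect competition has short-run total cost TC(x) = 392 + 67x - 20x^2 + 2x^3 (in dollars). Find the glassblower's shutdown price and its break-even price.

Shutdown price = $17; break-even price = $81

AVC = 67 - 20x + 2x^2; minimized at x = 5, giving min AVC = $17. That is the shutdown price.
ATC = 392/x + 67 - 20x + 2x^2. Setting dATC/dx = −392/x^2 − 20 + 4x = 0 gives x = 7 (since 4·7^3 − 20·7^2 = 392).
min ATC = 392/7 + 67 − 20·7 + 2·7^2 = $81. That is the break-even price.
For $17 ≤ P < $81 the firm produces at a loss; below $17 it shuts down.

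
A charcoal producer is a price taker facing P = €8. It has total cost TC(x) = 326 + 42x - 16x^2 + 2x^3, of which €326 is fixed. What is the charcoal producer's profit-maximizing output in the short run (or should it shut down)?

Variable cost is VC = 42x - 16x^2 + 2x^3, so AVC = VC/x = 42 - 16x + 2x^2 and MC = dTC/dx = 42 - 32x + 6x^2.
AVC hits its minimum where MC = AVC, at x = 4, giving min AVC = 42 - 16·4 + 2·4^2 = €10.
With P < min AVC (€8 < €10), every unit sold adds to the loss.
Shutting down limits the loss to fixed cost, €326.

Shut down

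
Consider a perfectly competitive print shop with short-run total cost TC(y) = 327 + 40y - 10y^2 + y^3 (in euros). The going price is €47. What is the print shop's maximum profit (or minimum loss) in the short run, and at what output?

AVC = 40 - 10y + y^2 has its minimum €15 at y = 5; price €47 clears that bar, so the firm operates.
MC = 40 - 20y + 3y^2. Setting P = MC and taking the root on the rising branch gives y* = 7.
TR = 47·7 = 329. TC = 327 + 133 = 460. Profit = 329 − 460 = -€131.
By producing, the firm covers all variable cost plus €196 of fixed cost; shutting down would lose the full €327.

Profit = -€131 at y = 7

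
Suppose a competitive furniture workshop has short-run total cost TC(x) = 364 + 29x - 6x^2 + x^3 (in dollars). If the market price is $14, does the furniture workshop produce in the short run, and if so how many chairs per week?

Shut down

Variable cost is VC = 29x - 6x^2 + x^3, so AVC = VC/x = 29 - 6x + x^2 and MC = dTC/dx = 29 - 12x + 3x^2.
AVC is minimized where dAVC/dx = -6 + 2x = 0, at x = 3; min AVC = 29 - 6·3 + 3^2 = $20.
P = $14 lies below min AVC = $20; no output level covers variable cost.
Shutting down limits the loss to fixed cost, $364.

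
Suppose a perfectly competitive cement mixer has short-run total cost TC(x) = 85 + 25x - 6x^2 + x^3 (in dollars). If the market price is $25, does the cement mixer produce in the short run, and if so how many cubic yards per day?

Produce at x = 4

From TC, MC = TC'(x) = 25 - 12x + 3x^2 and AVC = VC/x = 25 - 6x + x^2.
AVC is minimized where dAVC/dx = -6 + 2x = 0, at x = 3; min AVC = 25 - 6·3 + 3^2 = $16.
Since P = $25 ≥ min AVC = $16, price covers variable cost and the firm should produce.
P = MC gives -12x + 3x^2 = 0, with roots 0 and 4. Take the larger (rising MC): x* = 4.
Check: AVC at x = 4 is $17 ≤ P, so revenue covers variable cost.
Profit = P·x − TC = 25·4 − 153 = -$53, a loss, but smaller than the $85 fixed cost the firm would lose by shutting down.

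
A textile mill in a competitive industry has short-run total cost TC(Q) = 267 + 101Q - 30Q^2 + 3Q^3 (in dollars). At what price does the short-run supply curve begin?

$26 per unit

The firm shuts down when price falls below the minimum of average variable cost. AVC = VC/Q = 101 - 30Q + 3Q^2.
dAVC/dQ = -30 + 6Q = 0 gives Q = 5. min AVC = 101 - 30·5 + 3·5^2 = 26.
The firm shuts down for any P below $26.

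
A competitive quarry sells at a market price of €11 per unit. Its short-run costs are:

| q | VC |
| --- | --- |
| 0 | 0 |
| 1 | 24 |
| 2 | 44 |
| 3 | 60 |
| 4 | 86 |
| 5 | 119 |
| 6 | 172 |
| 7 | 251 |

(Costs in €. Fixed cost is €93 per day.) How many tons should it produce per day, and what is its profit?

Profit at each row (π = 11q − TC): q=0: -93; q=1: -106; q=2: -115; q=3: -120; q=4: -135; q=5: -157; q=6: -199; q=7: -267.
Profit is highest at q = 0. Equivalently, the lowest AVC in the table is 60/3 ≈ €20 at q = 3, and P = €11 falls below it — price never covers variable cost, so the firm shuts down and loses only its fixed cost.

q = 0 (shut down); profit = -€93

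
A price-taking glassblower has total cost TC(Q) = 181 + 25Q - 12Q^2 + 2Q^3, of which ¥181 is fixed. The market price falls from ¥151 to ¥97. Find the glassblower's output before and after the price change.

Output falls from 7 to 6

AVC = 25 - 12Q + 2Q^2, minimized at Q = 3 where min AVC = ¥7. MC = 25 - 24Q + 6Q^2.
With P = ¥151 above the shutdown price, P = MC gives Q = 7.
At P = ¥97 ≥ min AVC, set P = MC: Q = 6. The firm stays open but cuts output.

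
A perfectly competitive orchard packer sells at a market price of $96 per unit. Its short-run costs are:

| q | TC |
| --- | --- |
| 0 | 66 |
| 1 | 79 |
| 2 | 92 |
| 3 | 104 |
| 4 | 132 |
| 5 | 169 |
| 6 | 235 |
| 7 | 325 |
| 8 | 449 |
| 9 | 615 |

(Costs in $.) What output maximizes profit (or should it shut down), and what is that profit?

q = 7; profit = $347

Profit at each row (π = 96q − TC): q=0: -66; q=1: 17; q=2: 100; q=3: 184; q=4: 252; q=5: 311; q=6: 341; q=7: 347; q=8: 319; q=9: 249.
Profit is maximized at q = 7. AVC there is 259/7 = $37 ≤ P, so producing beats shutting down (which would give -$66).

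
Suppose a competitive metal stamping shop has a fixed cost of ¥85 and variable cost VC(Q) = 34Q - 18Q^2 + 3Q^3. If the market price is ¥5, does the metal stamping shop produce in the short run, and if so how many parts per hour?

Shut down

Variable cost is VC = 34Q - 18Q^2 + 3Q^3, so AVC = VC/Q = 34 - 18Q + 3Q^2 and MC = dTC/dQ = 34 - 36Q + 9Q^2.
The AVC parabola has its vertex at Q = 18/6 = 3, where AVC = 34 - 18·3 + 3·3^2 = ¥7.
With P < min AVC (¥5 < ¥7), every unit sold adds to the loss.
Shutting down limits the loss to fixed cost, ¥85.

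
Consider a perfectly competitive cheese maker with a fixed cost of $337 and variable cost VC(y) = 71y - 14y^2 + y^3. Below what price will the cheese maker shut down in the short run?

The shutdown price is the minimum of AVC. VC = 71y - 14y^2 + y^3, so AVC = 71 - 14y + y^2.
dAVC/dy = -14 + 2y = 0 gives y = 7. min AVC = 71 - 14·7 + 7^2 = 22.
So the shutdown price is $22.

$22 per unit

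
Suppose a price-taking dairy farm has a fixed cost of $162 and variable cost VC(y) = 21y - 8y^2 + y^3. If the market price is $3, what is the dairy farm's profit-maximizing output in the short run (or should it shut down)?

From TC, MC = TC'(y) = 21 - 16y + 3y^2 and AVC = VC/y = 21 - 8y + y^2.
The AVC parabola has its vertex at y = 8/2 = 4, where AVC = 21 - 8·4 + 4^2 = $5.
With P < min AVC ($3 < $5), every unit sold adds to the loss.
Best response: produce nothing and absorb the $162 fixed cost.

Shut down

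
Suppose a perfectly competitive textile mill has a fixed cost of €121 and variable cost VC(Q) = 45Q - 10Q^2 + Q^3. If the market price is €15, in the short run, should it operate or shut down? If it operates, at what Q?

From TC, MC = TC'(Q) = 45 - 20Q + 3Q^2 and AVC = VC/Q = 45 - 10Q + Q^2.
AVC is minimized where dAVC/dQ = -10 + 2Q = 0, at Q = 5; min AVC = 45 - 10·5 + 5^2 = €20.
P = €15 lies below min AVC = €20; no output level covers variable cost.
Best response: produce nothing and absorb the €121 fixed cost.

Shut down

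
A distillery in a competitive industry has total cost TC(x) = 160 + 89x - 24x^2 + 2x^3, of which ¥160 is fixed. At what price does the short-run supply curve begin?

The firm shuts down when price falls below the minimum of average variable cost. AVC = VC/x = 89 - 24x + 2x^2.
dAVC/dx = -24 + 4x = 0 gives x = 6. min AVC = 89 - 24·6 + 2·6^2 = 17.
For P < ¥17 the firm produces nothing.

¥17 per unit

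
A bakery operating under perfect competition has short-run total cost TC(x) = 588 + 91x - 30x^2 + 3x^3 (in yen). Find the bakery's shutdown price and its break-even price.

Shutdown price = ¥16; break-even price = ¥112

Shutdown price = min AVC. AVC = 91 - 30x + 3x^2, with vertex at x = 5 and minimum ¥16.
ATC = 588/x + 91 - 30x + 3x^2. Setting dATC/dx = −588/x^2 − 30 + 6x = 0 gives x = 7 (since 6·7^3 − 30·7^2 = 588).
min ATC = 588/7 + 91 − 30·7 + 3·7^2 = ¥112. That is the break-even price.
Between these two prices the firm operates at a loss; above ¥112 it earns a profit.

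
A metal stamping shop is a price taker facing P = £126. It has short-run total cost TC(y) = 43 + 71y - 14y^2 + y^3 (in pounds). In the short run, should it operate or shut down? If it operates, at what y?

Produce at y = 11

From TC, MC = TC'(y) = 71 - 28y + 3y^2 and AVC = VC/y = 71 - 14y + y^2.
The AVC parabola has its vertex at y = 14/2 = 7, where AVC = 71 - 14·7 + 7^2 = £22.
P = £126 exceeds min AVC = £22, so the firm stays open.
Solving P = MC: -55 - 28y + 3y^2 = 0 ⇒ y = -5/3 or 11. On the upward-sloping branch, y* = 11.
Check: AVC at y = 11 is £38 ≤ P, so revenue covers variable cost.
Profit = P·y − TC = 126·11 − 461 = £925.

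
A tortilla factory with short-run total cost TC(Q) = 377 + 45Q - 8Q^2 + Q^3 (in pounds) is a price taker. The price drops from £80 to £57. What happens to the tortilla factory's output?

AVC = 45 - 8Q + Q^2, minimized at Q = 4 where min AVC = £29. MC = 45 - 16Q + 3Q^2.
With P = £80 above the shutdown price, P = MC gives Q = 7.
At P = £57 ≥ min AVC, set P = MC: Q = 6. The firm stays open but cuts output.

Output falls from 7 to 6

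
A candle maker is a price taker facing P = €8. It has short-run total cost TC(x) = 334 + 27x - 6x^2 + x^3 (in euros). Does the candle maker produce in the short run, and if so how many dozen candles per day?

Shut down

Strip out fixed cost: VC = 27x - 6x^2 + x^3. Then AVC = 27 - 6x + x^2 and MC = 27 - 12x + 3x^2.
AVC hits its minimum where MC = AVC, at x = 3, giving min AVC = 27 - 6·3 + 3^2 = €18.
With P < min AVC (€8 < €18), every unit sold adds to the loss.
Best response: produce nothing and absorb the €334 fixed cost.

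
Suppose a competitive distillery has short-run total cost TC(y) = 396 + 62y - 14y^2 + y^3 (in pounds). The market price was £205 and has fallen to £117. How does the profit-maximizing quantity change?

Output falls from 13 to 11

MC = 62 - 28y + 3y^2; the shutdown threshold is min AVC = £13 (at y = 7).
With P = £205 above the shutdown price, P = MC gives y = 13.
At P = £117 ≥ min AVC, set P = MC: y = 11. The firm stays open but cuts output.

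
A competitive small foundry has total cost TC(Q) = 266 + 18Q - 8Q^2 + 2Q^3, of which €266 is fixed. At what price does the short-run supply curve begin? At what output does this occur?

The firm shuts down when price falls below the minimum of average variable cost. AVC = VC/Q = 18 - 8Q + 2Q^2.
dAVC/dQ = -8 + 4Q = 0 gives Q = 2. min AVC = 18 - 8·2 + 2·2^2 = 10.
So the shutdown price is €10.

€10 per unit, at Q = 2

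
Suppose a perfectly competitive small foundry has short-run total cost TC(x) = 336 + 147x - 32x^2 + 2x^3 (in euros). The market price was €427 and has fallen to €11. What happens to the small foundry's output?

Output falls from 14 to 0 (the firm shuts down)

AVC = 147 - 32x + 2x^2, minimized at x = 8 where min AVC = €19. MC = 147 - 64x + 6x^2.
At P = €427 ≥ min AVC, set P = MC on the rising branch: x = 14.
At P = €11 < min AVC = €19, price no longer covers variable cost at any output, so the firm shuts down: x = 0.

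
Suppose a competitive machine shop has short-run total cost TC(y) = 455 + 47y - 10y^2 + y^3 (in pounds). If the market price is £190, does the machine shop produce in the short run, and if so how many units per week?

Variable cost is VC = 47y - 10y^2 + y^3, so AVC = VC/y = 47 - 10y + y^2 and MC = dTC/dy = 47 - 20y + 3y^2.
The AVC parabola has its vertex at y = 10/2 = 5, where AVC = 47 - 10·5 + 5^2 = £22.
P = £190 exceeds min AVC = £22, so the firm stays open.
Set P = MC: 190 = 47 - 20y + 3y^2 → -143 - 20y + 3y^2 = 0. The roots are y = -13/3 and y = 11; the profit-maximizing output is on the rising part of MC, so y* = 11.
Check: AVC at y = 11 is £58 ≤ P, so revenue covers variable cost.
Profit = P·y − TC = 190·11 − 1093 = £997.

Produce at y = 11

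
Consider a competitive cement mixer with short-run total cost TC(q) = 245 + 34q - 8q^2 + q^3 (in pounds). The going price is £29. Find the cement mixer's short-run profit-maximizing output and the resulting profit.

Profit = -£195 at q = 5

AVC = 34 - 8q + q^2 has its minimum £18 at q = 4; price £29 clears that bar, so the firm operates.
MC = 34 - 16q + 3q^2. Setting P = MC and taking the root on the rising branch gives q* = 5.
TR = 29·5 = 145. TC = 245 + 95 = 340. Profit = 145 − 340 = -£195.
By producing, the firm covers all variable cost plus £50 of fixed cost; shutting down would lose the full £245.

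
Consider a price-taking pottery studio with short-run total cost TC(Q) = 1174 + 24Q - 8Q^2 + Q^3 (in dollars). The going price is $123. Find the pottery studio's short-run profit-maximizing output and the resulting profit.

Profit = -$364 at Q = 9

AVC = 24 - 8Q + Q^2; min AVC = $8 at Q = 4. Since P = $123 ≥ min AVC, the firm produces.
With MC = 24 - 16Q + 3Q^2, P = MC on the upward-sloping part at Q* = 9.
TR = 123·9 = 1107. TC = 1174 + 297 = 1471. Profit = 1107 − 1471 = -$364.
By producing, the firm covers all variable cost plus $810 of fixed cost; shutting down would lose the full $1174.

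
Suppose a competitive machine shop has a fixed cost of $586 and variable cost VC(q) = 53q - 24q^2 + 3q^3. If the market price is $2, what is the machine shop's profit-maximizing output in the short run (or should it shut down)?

Shut down

Strip out fixed cost: VC = 53q - 24q^2 + 3q^3. Then AVC = 53 - 24q + 3q^2 and MC = 53 - 48q + 9q^2.
AVC is minimized where dAVC/dq = -24 + 6q = 0, at q = 4; min AVC = 53 - 24·4 + 3·4^2 = $5.
Since P = $2 < min AVC = $5, price fails to cover variable cost at any output.
The firm minimizes its loss by shutting down and losing only its fixed cost of $586.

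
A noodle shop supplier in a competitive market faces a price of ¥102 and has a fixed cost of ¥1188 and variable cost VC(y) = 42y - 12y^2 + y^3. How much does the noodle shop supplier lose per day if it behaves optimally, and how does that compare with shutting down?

Profit = -¥388 at y = 10

AVC = 42 - 12y + y^2; min AVC = ¥6 at y = 6. Since P = ¥102 ≥ min AVC, the firm produces.
MC = 42 - 24y + 3y^2. Setting P = MC and taking the root on the rising branch gives y* = 10.
TR = 102·10 = 1020. TC = 1188 + 220 = 1408. Profit = 1020 − 1408 = -¥388.
That loss of ¥388 beats the ¥1188 the firm would lose by shutting down; producing recovers ¥800 of fixed cost.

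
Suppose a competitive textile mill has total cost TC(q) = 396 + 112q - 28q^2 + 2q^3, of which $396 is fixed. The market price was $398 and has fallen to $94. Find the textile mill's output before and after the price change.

AVC = 112 - 28q + 2q^2, minimized at q = 7 where min AVC = $14. MC = 112 - 56q + 6q^2.
At P = $398 ≥ min AVC, set P = MC on the rising branch: q = 13.
At P = $94 ≥ min AVC, set P = MC: q = 9. The firm stays open but cuts output.

Output falls from 13 to 9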